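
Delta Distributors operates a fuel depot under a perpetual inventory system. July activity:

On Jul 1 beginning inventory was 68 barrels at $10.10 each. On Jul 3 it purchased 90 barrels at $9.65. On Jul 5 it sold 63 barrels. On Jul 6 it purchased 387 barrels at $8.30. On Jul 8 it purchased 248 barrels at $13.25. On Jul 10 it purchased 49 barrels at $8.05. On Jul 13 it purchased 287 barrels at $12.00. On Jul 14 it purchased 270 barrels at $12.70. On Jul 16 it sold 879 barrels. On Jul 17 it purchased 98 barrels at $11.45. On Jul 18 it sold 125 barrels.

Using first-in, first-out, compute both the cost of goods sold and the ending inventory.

Jul 5, 63 sold [FIFO — oldest first]: 63 @ $10.10 = $636.30
Jul 16, 879 sold [FIFO — oldest first]: 5 @ $10.10 + 90 @ $9.65 + 387 @ $8.30 + 248 @ $13.25 + 49 @ $8.05 + 100 @ $12.00 = $9,011.55
Jul 18, 125 sold [FIFO — oldest first]: 125 @ $12.00 = $1,500.00
Total COGS = $636.30 + $9,011.55 + $1,500.00 = $11,147.85
Ending inventory: 62 @ $12.00 + 270 @ $12.70 + 98 @ $11.45 = $5,295.10

COGS = $11,147.85; ending inventory = $5,295.10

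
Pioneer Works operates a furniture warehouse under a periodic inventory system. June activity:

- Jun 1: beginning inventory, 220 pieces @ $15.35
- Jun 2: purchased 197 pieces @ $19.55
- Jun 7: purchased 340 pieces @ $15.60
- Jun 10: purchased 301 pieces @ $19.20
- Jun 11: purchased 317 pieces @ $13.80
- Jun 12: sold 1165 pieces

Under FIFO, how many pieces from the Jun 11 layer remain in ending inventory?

210

Jun 12, 1165 sold [FIFO — oldest first]: 220 @ $15.35 + 197 @ $19.55 + 340 @ $15.60 + 301 @ $19.20 + 107 @ $13.80 = $19,788.15
Ending inventory: 210 @ $13.80 = $2,898.00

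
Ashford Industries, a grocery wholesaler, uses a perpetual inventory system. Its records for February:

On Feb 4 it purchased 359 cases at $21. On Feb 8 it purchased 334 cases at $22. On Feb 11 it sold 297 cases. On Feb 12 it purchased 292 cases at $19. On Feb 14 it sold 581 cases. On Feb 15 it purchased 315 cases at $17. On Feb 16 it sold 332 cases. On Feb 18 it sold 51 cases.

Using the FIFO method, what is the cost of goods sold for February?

Feb 11, 297 sold [FIFO — oldest first]: 297 @ $21 = $6,237
Feb 14, 581 sold [FIFO — oldest first]: 62 @ $21 + 334 @ $22 + 185 @ $19 = $12,165
Feb 16, 332 sold [FIFO — oldest first]: 107 @ $19 + 225 @ $17 = $5,858
Feb 18, 51 sold [FIFO — oldest first]: 51 @ $17 = $867
Total COGS = $6,237 + $12,165 + $5,858 + $867 = $25,127
Ending inventory: 39 @ $17 = $663

COGS = $25,127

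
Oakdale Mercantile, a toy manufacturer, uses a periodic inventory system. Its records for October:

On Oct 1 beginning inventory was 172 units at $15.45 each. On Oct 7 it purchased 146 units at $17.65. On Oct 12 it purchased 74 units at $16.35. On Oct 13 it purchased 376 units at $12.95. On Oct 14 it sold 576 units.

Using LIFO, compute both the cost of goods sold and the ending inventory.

COGS = $8,303.00; ending inventory = $3,010.40

Oct 14, 576 sold [LIFO — newest first]: 376 @ $12.95 + 74 @ $16.35 + 126 @ $17.65 = $8,303.00
Ending inventory: 172 @ $15.45 + 20 @ $17.65 = $3,010.40
Check: goods available $11,313.40 = COGS $8,303.00 + ending $3,010.40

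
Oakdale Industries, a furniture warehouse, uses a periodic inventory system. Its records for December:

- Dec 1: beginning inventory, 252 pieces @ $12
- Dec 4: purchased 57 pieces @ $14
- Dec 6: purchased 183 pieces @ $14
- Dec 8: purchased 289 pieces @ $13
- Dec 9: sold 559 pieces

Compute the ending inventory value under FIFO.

Dec 9, 559 sold [FIFO — oldest first]: 252 @ $12 + 57 @ $14 + 183 @ $14 + 67 @ $13 = $7,255
Ending inventory: 222 @ $13 = $2,886
Check: goods available $10,141 = COGS $7,255 + ending $2,886

Ending inventory = $2,886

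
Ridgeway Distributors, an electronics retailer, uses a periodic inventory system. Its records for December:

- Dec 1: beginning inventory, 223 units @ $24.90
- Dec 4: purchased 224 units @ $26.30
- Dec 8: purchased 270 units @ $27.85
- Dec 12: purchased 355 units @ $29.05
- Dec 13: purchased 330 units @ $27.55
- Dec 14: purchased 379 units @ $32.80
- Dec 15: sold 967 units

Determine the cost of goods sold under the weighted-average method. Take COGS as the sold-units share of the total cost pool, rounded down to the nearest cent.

Dec 15, sell 967: 967/1781 × $50,798.85 → $27,581.40
Ending inventory (cost pool remaining) = $23,217.45

COGS = $27,581.40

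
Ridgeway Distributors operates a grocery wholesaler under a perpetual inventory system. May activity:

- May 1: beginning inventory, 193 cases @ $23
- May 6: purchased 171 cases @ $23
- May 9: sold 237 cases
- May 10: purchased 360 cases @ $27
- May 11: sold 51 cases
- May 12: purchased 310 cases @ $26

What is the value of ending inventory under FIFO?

Ending inventory = $19,528

May 9, 237 sold [FIFO — oldest first]: 193 @ $23 + 44 @ $23 = $5,451
May 11, 51 sold [FIFO — oldest first]: 51 @ $23 = $1,173
Total COGS = $5,451 + $1,173 = $6,624
Ending inventory: 76 @ $23 + 360 @ $27 + 310 @ $26 = $19,528
Check: goods available $26,152 = COGS $6,624 + ending $19,528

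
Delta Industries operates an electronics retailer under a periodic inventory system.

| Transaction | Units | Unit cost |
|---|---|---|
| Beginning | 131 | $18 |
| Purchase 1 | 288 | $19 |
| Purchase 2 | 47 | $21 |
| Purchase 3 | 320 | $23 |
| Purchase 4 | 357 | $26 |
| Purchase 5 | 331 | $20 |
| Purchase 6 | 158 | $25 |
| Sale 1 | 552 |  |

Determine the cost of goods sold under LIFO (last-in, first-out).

COGS = $12,208

Sale 1 (552) [LIFO — newest first]: 158 @ $25 + 331 @ $20 + 63 @ $26 = $12,208
Ending inventory: 131 @ $18 + 288 @ $19 + 47 @ $21 + 320 @ $23 + 294 @ $26 = $23,821
Check: goods available $36,029 = COGS $12,208 + ending $23,821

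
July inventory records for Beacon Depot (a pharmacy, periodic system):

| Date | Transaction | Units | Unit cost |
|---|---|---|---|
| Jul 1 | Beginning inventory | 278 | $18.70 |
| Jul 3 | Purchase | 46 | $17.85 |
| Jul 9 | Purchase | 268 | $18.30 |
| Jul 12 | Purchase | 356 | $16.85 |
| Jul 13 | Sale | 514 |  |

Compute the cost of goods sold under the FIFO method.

COGS = $9,496.70

Jul 13, 514 sold [FIFO — oldest first]: 278 @ $18.70 + 46 @ $17.85 + 190 @ $18.30 = $9,496.70
Ending inventory: 78 @ $18.30 + 356 @ $16.85 = $7,426.00
Check: goods available $16,922.70 = COGS $9,496.70 + ending $7,426.00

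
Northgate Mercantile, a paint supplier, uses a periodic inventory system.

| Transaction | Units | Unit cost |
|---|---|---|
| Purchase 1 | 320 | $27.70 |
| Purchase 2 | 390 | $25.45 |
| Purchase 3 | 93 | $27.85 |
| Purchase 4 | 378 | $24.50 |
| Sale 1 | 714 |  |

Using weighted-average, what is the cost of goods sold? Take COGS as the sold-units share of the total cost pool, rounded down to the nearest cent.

COGS = $18,524.43

Sale 1, sell 714: 714/1181 × $30,640.55 → $18,524.43
Ending inventory (cost pool remaining) = $12,116.12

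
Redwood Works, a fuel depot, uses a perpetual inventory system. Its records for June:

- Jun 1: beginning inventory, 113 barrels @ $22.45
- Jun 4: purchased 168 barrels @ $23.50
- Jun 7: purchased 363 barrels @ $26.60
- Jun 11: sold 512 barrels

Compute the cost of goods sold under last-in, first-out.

Jun 11, 512 sold [LIFO — newest first]: 363 @ $26.60 + 149 @ $23.50 = $13,157.30
Ending inventory: 113 @ $22.45 + 19 @ $23.50 = $2,983.35

COGS = $13,157.30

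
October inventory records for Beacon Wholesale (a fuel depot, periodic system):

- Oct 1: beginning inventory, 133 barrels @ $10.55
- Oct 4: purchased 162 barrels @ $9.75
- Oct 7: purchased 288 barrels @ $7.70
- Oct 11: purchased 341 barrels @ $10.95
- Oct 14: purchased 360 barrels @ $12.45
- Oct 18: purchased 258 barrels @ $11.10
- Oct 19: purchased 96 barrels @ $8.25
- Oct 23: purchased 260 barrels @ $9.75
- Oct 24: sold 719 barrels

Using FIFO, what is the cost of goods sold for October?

COGS = $6,689.45

Oct 24, 719 sold [FIFO — oldest first]: 133 @ $10.55 + 162 @ $9.75 + 288 @ $7.70 + 136 @ $10.95 = $6,689.45
Ending inventory: 205 @ $10.95 + 360 @ $12.45 + 258 @ $11.10 + 96 @ $8.25 + 260 @ $9.75 = $12,917.55
Check: goods available $19,607.00 = COGS $6,689.45 + ending $12,917.55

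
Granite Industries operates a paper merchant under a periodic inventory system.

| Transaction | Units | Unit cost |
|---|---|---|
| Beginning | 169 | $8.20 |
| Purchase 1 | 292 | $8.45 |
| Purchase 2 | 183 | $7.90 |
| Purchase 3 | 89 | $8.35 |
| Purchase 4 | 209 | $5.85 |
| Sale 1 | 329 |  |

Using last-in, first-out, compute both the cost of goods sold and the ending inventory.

COGS = $2,210.70; ending inventory = $5,054.00

Sale 1 (329) [LIFO — newest first]: 209 @ $5.85 + 89 @ $8.35 + 31 @ $7.90 = $2,210.70
Ending inventory: 169 @ $8.20 + 292 @ $8.45 + 152 @ $7.90 = $5,054.00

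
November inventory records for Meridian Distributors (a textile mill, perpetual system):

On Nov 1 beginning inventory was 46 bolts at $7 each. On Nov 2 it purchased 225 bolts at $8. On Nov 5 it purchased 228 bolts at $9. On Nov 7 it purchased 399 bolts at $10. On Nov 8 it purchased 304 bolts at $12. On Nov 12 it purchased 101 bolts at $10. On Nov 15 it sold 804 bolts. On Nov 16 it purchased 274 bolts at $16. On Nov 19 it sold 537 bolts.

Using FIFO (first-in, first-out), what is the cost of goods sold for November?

COGS = $13,430

Nov 15, 804 sold [FIFO — oldest first]: 46 @ $7 + 225 @ $8 + 228 @ $9 + 305 @ $10 = $7,224
Nov 19, 537 sold [FIFO — oldest first]: 94 @ $10 + 304 @ $12 + 101 @ $10 + 38 @ $16 = $6,206
Total COGS = $7,224 + $6,206 = $13,430
Ending inventory: 236 @ $16 = $3,776
Check: goods available $17,206 = COGS $13,430 + ending $3,776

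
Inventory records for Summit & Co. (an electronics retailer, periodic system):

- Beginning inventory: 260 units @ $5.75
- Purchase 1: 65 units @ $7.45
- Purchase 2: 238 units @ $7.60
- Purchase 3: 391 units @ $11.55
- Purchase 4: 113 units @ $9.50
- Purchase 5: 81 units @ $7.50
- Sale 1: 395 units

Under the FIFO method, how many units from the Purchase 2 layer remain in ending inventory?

168

Sale 1 (395) [FIFO — oldest first]: 260 @ $5.75 + 65 @ $7.45 + 70 @ $7.60 = $2,511.25
Ending inventory: 168 @ $7.60 + 391 @ $11.55 + 113 @ $9.50 + 81 @ $7.50 = $7,473.85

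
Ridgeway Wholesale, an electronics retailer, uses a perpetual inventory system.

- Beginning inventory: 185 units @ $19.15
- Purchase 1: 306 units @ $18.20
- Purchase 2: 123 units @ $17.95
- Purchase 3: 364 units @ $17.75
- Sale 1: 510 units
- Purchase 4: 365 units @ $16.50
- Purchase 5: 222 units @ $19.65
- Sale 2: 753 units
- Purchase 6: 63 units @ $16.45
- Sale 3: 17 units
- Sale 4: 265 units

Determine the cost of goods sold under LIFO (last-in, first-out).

Sale 1 (510) [LIFO — newest first]: 364 @ $17.75 + 123 @ $17.95 + 23 @ $18.20 = $9,087.45
Sale 2 (753) [LIFO — newest first]: 222 @ $19.65 + 365 @ $16.50 + 166 @ $18.20 = $13,406.00
Sale 3 (17) [LIFO — newest first]: 17 @ $16.45 = $279.65
Sale 4 (265) [LIFO — newest first]: 46 @ $16.45 + 117 @ $18.20 + 102 @ $19.15 = $4,839.40
Total COGS = $9,087.45 + $13,406.00 + $279.65 + $4,839.40 = $27,612.50
Ending inventory: 83 @ $19.15 = $1,589.45

COGS = $27,612.50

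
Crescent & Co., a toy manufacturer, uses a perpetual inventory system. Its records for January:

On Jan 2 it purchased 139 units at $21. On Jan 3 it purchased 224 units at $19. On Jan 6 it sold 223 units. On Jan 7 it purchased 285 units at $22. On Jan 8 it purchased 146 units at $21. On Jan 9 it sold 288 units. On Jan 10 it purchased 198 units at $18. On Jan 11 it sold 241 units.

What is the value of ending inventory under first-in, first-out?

Ending inventory = $4,446

Jan 6, 223 sold [FIFO — oldest first]: 139 @ $21 + 84 @ $19 = $4,515
Jan 9, 288 sold [FIFO — oldest first]: 140 @ $19 + 148 @ $22 = $5,916
Jan 11, 241 sold [FIFO — oldest first]: 137 @ $22 + 104 @ $21 = $5,198
Total COGS = $4,515 + $5,916 + $5,198 = $15,629
Ending inventory: 42 @ $21 + 198 @ $18 = $4,446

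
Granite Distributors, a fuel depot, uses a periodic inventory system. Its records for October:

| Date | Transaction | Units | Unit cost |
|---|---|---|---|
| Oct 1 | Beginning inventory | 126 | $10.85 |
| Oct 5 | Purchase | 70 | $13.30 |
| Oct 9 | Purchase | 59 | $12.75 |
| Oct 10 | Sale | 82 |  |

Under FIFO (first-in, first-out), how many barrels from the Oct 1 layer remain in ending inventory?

44

Oct 10, 82 sold [FIFO — oldest first]: 82 @ $10.85 = $889.70
Ending inventory: 44 @ $10.85 + 70 @ $13.30 + 59 @ $12.75 = $2,160.65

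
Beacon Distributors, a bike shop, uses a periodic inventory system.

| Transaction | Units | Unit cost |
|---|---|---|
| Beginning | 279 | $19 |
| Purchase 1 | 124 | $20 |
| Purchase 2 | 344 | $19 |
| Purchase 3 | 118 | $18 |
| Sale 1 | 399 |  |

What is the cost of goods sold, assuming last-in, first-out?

Sale 1 (399) [LIFO — newest first]: 118 @ $18 + 281 @ $19 = $7,463
Ending inventory: 279 @ $19 + 124 @ $20 + 63 @ $19 = $8,978
Check: goods available $16,441 = COGS $7,463 + ending $8,978

COGS = $7,463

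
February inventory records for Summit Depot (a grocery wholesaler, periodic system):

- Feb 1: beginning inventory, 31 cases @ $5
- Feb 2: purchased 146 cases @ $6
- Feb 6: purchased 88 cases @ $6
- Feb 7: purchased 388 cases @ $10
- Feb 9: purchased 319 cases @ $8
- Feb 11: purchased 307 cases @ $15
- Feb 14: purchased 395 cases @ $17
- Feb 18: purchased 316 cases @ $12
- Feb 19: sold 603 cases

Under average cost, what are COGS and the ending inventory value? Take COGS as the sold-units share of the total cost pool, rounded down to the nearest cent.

Feb 19, sell 603: 603/1990 × $23,103.00 → $7,000.55
Ending inventory (cost pool remaining) = $16,102.45
Check: goods available $23,103.00 = COGS $7,000.55 + ending $16,102.45

COGS = $7,000.55; ending inventory = $16,102.45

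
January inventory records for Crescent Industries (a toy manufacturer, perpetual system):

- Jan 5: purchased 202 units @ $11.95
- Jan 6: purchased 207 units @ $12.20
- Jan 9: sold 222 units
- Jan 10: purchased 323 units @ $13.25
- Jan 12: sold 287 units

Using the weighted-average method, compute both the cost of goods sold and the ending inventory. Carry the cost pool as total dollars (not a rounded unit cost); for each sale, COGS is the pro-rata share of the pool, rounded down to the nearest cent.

COGS = $6,360.24; ending inventory = $2,858.81

After Jan 5: 202 on hand, pool $2,413.90 (≈ $11.9500 each)
After Jan 6: 409 on hand, pool $4,939.30 (≈ $12.0765 each)
Jan 9, sell 222: 222/409 × $4,939.30 → $2,680.98
After Jan 10: 510 on hand, pool $6,538.07 (≈ $12.8197 each)
Jan 12, sell 287: 287/510 × $6,538.07 → $3,679.26
Total COGS = $2,680.98 + $3,679.26 = $6,360.24
Ending inventory (cost pool remaining) = $2,858.81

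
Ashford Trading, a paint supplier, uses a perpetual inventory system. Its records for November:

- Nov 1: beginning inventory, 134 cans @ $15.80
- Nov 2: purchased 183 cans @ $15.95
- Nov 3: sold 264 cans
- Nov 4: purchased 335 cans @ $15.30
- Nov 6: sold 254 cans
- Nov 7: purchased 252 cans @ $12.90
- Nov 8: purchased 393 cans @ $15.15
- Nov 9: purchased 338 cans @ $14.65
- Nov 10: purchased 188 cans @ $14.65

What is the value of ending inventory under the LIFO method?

Nov 3, 264 sold [LIFO — newest first]: 183 @ $15.95 + 81 @ $15.80 = $4,198.65
Nov 6, 254 sold [LIFO — newest first]: 254 @ $15.30 = $3,886.20
Total COGS = $4,198.65 + $3,886.20 = $8,084.85
Ending inventory: 53 @ $15.80 + 81 @ $15.30 + 252 @ $12.90 + 393 @ $15.15 + 338 @ $14.65 + 188 @ $14.65 = $18,987.35
Check: goods available $27,072.20 = COGS $8,084.85 + ending $18,987.35

Ending inventory = $18,987.35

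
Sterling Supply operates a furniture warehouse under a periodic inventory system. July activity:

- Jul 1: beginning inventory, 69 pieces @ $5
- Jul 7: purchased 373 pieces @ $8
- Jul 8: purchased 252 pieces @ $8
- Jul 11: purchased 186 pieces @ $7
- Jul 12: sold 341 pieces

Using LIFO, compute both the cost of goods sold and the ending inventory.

COGS = $2,542; ending inventory = $4,105

Jul 12, 341 sold [LIFO — newest first]: 186 @ $7 + 155 @ $8 = $2,542
Ending inventory: 69 @ $5 + 373 @ $8 + 97 @ $8 = $4,105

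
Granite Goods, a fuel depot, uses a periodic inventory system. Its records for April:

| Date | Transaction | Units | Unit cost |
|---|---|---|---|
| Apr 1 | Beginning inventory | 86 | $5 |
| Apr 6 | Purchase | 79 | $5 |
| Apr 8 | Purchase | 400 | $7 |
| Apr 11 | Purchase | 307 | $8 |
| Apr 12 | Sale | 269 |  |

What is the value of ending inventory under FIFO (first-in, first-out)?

Ending inventory = $4,528

Apr 12, 269 sold [FIFO — oldest first]: 86 @ $5 + 79 @ $5 + 104 @ $7 = $1,553
Ending inventory: 296 @ $7 + 307 @ $8 = $4,528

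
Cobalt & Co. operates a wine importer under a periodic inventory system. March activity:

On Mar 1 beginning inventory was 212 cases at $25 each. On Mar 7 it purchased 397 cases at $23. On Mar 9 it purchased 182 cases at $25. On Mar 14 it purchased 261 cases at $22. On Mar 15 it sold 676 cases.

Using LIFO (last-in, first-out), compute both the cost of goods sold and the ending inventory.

COGS = $15,651; ending inventory = $9,072

Mar 15, 676 sold [LIFO — newest first]: 261 @ $22 + 182 @ $25 + 233 @ $23 = $15,651
Ending inventory: 212 @ $25 + 164 @ $23 = $9,072
Check: goods available $24,723 = COGS $15,651 + ending $9,072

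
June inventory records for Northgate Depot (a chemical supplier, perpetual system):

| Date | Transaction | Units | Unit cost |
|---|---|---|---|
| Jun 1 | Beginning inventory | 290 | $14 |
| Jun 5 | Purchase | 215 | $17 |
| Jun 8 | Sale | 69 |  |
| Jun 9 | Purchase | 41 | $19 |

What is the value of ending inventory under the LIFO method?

Jun 8, 69 sold [LIFO — newest first]: 69 @ $17 = $1,173
Ending inventory: 290 @ $14 + 146 @ $17 + 41 @ $19 = $7,321
Check: goods available $8,494 = COGS $1,173 + ending $7,321

Ending inventory = $7,321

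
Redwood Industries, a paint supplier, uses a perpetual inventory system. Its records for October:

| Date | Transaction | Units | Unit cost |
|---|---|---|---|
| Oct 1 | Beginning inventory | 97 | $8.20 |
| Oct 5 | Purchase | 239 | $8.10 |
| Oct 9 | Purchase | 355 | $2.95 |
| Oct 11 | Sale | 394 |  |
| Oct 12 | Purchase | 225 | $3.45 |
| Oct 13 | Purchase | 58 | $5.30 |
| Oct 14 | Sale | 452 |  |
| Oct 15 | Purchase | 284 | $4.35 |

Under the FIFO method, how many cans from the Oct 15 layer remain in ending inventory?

284

Oct 11, 394 sold [FIFO — oldest first]: 97 @ $8.20 + 239 @ $8.10 + 58 @ $2.95 = $2,902.40
Oct 14, 452 sold [FIFO — oldest first]: 297 @ $2.95 + 155 @ $3.45 = $1,410.90
Total COGS = $2,902.40 + $1,410.90 = $4,313.30
Ending inventory: 70 @ $3.45 + 58 @ $5.30 + 284 @ $4.35 = $1,784.30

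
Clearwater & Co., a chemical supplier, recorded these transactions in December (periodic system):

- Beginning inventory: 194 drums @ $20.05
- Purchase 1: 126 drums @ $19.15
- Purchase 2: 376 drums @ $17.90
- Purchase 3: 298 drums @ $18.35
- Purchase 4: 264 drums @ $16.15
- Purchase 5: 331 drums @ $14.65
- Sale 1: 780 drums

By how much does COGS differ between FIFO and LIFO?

FIFO COGS: 194 @ $20.05 + 126 @ $19.15 + 376 @ $17.90 + 84 @ $18.35 = $14,574.40
LIFO COGS: 331 @ $14.65 + 264 @ $16.15 + 185 @ $18.35 = $12,507.50
Difference = |$14,574.40 − $12,507.50| = $2,066.90

$2,066.90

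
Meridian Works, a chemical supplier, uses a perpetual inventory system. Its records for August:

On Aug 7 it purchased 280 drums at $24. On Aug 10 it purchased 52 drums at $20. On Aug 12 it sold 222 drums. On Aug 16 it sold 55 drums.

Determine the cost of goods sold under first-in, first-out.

Aug 12, 222 sold [FIFO — oldest first]: 222 @ $24 = $5,328
Aug 16, 55 sold [FIFO — oldest first]: 55 @ $24 = $1,320
Total COGS = $5,328 + $1,320 = $6,648
Ending inventory: 3 @ $24 + 52 @ $20 = $1,112

COGS = $6,648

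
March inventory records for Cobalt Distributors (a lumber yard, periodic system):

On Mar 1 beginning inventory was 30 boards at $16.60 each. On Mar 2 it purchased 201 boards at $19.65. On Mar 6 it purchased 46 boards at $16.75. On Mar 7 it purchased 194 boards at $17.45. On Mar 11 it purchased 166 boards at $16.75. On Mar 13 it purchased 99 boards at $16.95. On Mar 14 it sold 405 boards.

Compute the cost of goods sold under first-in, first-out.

COGS = $7,451.75

Mar 14, 405 sold [FIFO — oldest first]: 30 @ $16.60 + 201 @ $19.65 + 46 @ $16.75 + 128 @ $17.45 = $7,451.75
Ending inventory: 66 @ $17.45 + 166 @ $16.75 + 99 @ $16.95 = $5,610.25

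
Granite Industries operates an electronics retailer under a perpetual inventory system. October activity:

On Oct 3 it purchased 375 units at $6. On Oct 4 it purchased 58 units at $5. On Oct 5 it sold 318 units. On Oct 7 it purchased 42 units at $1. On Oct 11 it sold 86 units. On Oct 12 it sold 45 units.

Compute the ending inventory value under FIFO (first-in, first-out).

Oct 5, 318 sold [FIFO — oldest first]: 318 @ $6 = $1,908
Oct 11, 86 sold [FIFO — oldest first]: 57 @ $6 + 29 @ $5 = $487
Oct 12, 45 sold [FIFO — oldest first]: 29 @ $5 + 16 @ $1 = $161
Total COGS = $1,908 + $487 + $161 = $2,556
Ending inventory: 26 @ $1 = $26
Check: goods available $2,582 = COGS $2,556 + ending $26

Ending inventory = $26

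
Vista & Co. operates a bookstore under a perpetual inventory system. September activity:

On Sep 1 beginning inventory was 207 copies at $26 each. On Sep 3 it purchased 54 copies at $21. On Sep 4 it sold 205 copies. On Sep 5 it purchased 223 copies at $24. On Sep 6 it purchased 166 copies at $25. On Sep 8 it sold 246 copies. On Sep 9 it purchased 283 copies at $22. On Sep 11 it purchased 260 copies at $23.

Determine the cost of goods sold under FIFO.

COGS = $11,076

Sep 4, 205 sold [FIFO — oldest first]: 205 @ $26 = $5,330
Sep 8, 246 sold [FIFO — oldest first]: 2 @ $26 + 54 @ $21 + 190 @ $24 = $5,746
Total COGS = $5,330 + $5,746 = $11,076
Ending inventory: 33 @ $24 + 166 @ $25 + 283 @ $22 + 260 @ $23 = $17,148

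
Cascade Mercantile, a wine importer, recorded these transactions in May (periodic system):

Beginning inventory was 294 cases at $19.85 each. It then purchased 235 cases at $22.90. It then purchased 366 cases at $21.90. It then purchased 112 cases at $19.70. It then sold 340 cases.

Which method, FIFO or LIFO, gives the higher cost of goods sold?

LIFO

FIFO COGS: 294 @ $19.85 + 46 @ $22.90 = $6,889.30
LIFO COGS: 112 @ $19.70 + 228 @ $21.90 = $7,199.60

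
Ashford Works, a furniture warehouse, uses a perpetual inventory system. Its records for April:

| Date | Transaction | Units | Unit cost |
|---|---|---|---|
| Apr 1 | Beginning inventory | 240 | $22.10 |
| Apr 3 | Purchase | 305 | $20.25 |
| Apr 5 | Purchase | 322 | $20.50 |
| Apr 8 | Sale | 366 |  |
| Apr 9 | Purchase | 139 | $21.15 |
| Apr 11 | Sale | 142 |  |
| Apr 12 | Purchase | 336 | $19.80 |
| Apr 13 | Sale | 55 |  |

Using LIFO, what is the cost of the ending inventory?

Apr 8, 366 sold [LIFO — newest first]: 322 @ $20.50 + 44 @ $20.25 = $7,492.00
Apr 11, 142 sold [LIFO — newest first]: 139 @ $21.15 + 3 @ $20.25 = $3,000.60
Apr 13, 55 sold [LIFO — newest first]: 55 @ $19.80 = $1,089.00
Total COGS = $7,492.00 + $3,000.60 + $1,089.00 = $11,581.60
Ending inventory: 240 @ $22.10 + 258 @ $20.25 + 281 @ $19.80 = $16,092.30
Check: goods available $27,673.90 = COGS $11,581.60 + ending $16,092.30

Ending inventory = $16,092.30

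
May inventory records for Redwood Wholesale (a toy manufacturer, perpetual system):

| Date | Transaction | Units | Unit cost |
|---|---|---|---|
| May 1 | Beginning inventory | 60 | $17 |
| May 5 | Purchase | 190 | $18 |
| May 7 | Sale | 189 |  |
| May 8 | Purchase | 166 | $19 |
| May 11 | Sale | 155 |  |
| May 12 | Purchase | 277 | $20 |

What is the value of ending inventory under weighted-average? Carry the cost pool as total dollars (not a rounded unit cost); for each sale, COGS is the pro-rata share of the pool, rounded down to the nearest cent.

Ending inventory = $6,884.01

After May 1: 60 on hand, pool $1,020.00 (≈ $17.0000 each)
After May 5: 250 on hand, pool $4,440.00 (≈ $17.7600 each)
May 7, sell 189: 189/250 × $4,440.00 → $3,356.64
After May 8: 227 on hand, pool $4,237.36 (≈ $18.6668 each)
May 11, sell 155: 155/227 × $4,237.36 → $2,893.35
After May 12: 349 on hand, pool $6,884.01 (≈ $19.7250 each)
Total COGS = $3,356.64 + $2,893.35 = $6,249.99
Ending inventory (cost pool remaining) = $6,884.01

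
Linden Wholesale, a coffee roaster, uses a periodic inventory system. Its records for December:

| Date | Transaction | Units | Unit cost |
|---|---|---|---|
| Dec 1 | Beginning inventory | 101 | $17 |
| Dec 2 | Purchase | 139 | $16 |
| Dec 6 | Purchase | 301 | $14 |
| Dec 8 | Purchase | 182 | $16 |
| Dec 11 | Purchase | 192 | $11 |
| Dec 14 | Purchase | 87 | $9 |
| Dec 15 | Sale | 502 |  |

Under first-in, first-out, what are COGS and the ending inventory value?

Dec 15, 502 sold [FIFO — oldest first]: 101 @ $17 + 139 @ $16 + 262 @ $14 = $7,609
Ending inventory: 39 @ $14 + 182 @ $16 + 192 @ $11 + 87 @ $9 = $6,353

COGS = $7,609; ending inventory = $6,353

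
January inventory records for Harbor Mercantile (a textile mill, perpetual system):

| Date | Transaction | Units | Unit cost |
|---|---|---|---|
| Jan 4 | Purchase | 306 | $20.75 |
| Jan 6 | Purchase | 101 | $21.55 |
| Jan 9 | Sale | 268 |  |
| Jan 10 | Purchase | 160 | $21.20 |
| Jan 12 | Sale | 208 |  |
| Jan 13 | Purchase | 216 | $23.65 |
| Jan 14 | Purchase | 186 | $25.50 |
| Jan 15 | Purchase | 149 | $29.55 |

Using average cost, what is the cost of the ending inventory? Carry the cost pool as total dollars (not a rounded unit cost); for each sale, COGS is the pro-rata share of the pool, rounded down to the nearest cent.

After Jan 4: 306 on hand, pool $6,349.50 (≈ $20.7500 each)
After Jan 6: 407 on hand, pool $8,526.05 (≈ $20.9485 each)
Jan 9, sell 268: 268/407 × $8,526.05 → $5,614.20
After Jan 10: 299 on hand, pool $6,303.85 (≈ $21.0831 each)
Jan 12, sell 208: 208/299 × $6,303.85 → $4,385.28
After Jan 13: 307 on hand, pool $7,026.97 (≈ $22.8892 each)
After Jan 14: 493 on hand, pool $11,769.97 (≈ $23.8742 each)
After Jan 15: 642 on hand, pool $16,172.92 (≈ $25.1915 each)
Total COGS = $5,614.20 + $4,385.28 = $9,999.48
Ending inventory (cost pool remaining) = $16,172.92

Ending inventory = $16,172.92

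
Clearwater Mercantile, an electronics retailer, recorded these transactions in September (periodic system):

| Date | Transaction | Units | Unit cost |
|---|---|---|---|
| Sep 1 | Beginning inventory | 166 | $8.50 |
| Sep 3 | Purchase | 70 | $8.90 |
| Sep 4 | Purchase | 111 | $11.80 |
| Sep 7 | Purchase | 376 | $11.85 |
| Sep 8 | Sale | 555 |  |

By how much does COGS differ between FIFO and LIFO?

FIFO COGS: 166 @ $8.50 + 70 @ $8.90 + 111 @ $11.80 + 208 @ $11.85 = $5,808.60
LIFO COGS: 376 @ $11.85 + 111 @ $11.80 + 68 @ $8.90 = $6,370.60
Difference = |$5,808.60 − $6,370.60| = $562.00

$562.00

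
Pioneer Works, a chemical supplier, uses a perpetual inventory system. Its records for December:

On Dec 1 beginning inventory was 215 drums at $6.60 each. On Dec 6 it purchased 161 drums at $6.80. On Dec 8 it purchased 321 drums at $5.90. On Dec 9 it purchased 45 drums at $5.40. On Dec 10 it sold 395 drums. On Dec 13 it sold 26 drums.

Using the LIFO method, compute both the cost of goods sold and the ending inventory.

Dec 10, 395 sold [LIFO — newest first]: 45 @ $5.40 + 321 @ $5.90 + 29 @ $6.80 = $2,334.10
Dec 13, 26 sold [LIFO — newest first]: 26 @ $6.80 = $176.80
Total COGS = $2,334.10 + $176.80 = $2,510.90
Ending inventory: 215 @ $6.60 + 106 @ $6.80 = $2,139.80
Check: goods available $4,650.70 = COGS $2,510.90 + ending $2,139.80

COGS = $2,510.90; ending inventory = $2,139.80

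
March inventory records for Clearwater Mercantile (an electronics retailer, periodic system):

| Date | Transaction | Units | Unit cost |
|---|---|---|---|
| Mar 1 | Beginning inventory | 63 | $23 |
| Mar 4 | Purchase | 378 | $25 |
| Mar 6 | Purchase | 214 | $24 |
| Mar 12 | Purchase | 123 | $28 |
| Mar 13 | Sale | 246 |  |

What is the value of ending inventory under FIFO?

Ending inventory = $13,455

Mar 13, 246 sold [FIFO — oldest first]: 63 @ $23 + 183 @ $25 = $6,024
Ending inventory: 195 @ $25 + 214 @ $24 + 123 @ $28 = $13,455
Check: goods available $19,479 = COGS $6,024 + ending $13,455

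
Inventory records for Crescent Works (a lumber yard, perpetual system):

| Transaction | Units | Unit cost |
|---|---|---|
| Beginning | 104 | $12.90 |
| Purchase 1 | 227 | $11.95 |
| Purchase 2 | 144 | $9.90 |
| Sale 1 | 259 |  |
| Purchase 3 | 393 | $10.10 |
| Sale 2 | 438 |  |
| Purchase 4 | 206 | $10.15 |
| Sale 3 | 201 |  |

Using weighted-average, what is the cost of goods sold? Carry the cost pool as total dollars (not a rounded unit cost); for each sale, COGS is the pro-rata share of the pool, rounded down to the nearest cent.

COGS = $9,716.96

After Beginning: 104 on hand, pool $1,341.60 (≈ $12.9000 each)
After Purchase 1: 331 on hand, pool $4,054.25 (≈ $12.2485 each)
After Purchase 2: 475 on hand, pool $5,479.85 (≈ $11.5365 each)
Sale 1, sell 259: 259/475 × $5,479.85 → $2,987.96
After Purchase 3: 609 on hand, pool $6,461.19 (≈ $10.6095 each)
Sale 2, sell 438: 438/609 × $6,461.19 → $4,646.96
After Purchase 4: 377 on hand, pool $3,905.13 (≈ $10.3584 each)
Sale 3, sell 201: 201/377 × $3,905.13 → $2,082.04
Total COGS = $2,987.96 + $4,646.96 + $2,082.04 = $9,716.96
Ending inventory (cost pool remaining) = $1,823.09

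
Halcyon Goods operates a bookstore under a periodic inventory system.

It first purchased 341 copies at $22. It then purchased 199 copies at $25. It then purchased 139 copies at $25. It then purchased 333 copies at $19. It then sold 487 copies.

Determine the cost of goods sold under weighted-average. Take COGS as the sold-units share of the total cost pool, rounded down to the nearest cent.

COGS = $10,721.21

Sale 1, sell 487: 487/1012 × $22,279.00 → $10,721.21
Ending inventory (cost pool remaining) = $11,557.79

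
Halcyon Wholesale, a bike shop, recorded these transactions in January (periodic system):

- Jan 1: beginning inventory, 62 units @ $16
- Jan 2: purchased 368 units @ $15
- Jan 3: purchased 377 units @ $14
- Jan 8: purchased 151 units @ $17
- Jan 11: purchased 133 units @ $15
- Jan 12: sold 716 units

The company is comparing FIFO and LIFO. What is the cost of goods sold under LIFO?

COGS = $10,665

FIFO COGS: 62 @ $16 + 368 @ $15 + 286 @ $14 = $10,516
LIFO COGS: 133 @ $15 + 151 @ $17 + 377 @ $14 + 55 @ $15 = $10,665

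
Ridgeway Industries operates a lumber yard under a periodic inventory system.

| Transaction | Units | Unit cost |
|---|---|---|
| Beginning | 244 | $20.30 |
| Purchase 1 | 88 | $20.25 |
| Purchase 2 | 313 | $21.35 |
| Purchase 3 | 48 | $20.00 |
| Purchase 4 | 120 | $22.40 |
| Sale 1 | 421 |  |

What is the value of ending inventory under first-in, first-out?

Ending inventory = $8,430.40

Sale 1 (421) [FIFO — oldest first]: 244 @ $20.30 + 88 @ $20.25 + 89 @ $21.35 = $8,635.35
Ending inventory: 224 @ $21.35 + 48 @ $20.00 + 120 @ $22.40 = $8,430.40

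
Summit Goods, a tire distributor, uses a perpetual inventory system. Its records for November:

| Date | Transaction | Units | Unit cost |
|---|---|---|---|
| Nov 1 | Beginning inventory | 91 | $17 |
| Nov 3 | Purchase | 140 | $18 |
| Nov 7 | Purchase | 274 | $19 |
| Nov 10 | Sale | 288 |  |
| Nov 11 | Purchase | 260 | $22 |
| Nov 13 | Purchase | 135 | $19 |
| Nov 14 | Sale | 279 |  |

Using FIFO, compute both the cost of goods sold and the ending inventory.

COGS = $10,637; ending inventory = $6,921

Nov 10, 288 sold [FIFO — oldest first]: 91 @ $17 + 140 @ $18 + 57 @ $19 = $5,150
Nov 14, 279 sold [FIFO — oldest first]: 217 @ $19 + 62 @ $22 = $5,487
Total COGS = $5,150 + $5,487 = $10,637
Ending inventory: 198 @ $22 + 135 @ $19 = $6,921
Check: goods available $17,558 = COGS $10,637 + ending $6,921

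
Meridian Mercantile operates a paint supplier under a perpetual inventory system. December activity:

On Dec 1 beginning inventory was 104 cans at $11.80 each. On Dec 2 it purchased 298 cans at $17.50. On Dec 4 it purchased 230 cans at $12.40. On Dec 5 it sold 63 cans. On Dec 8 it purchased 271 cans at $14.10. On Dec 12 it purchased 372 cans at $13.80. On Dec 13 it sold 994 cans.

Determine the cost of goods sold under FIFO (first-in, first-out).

COGS = $15,240.50

Dec 5, 63 sold [FIFO — oldest first]: 63 @ $11.80 = $743.40
Dec 13, 994 sold [FIFO — oldest first]: 41 @ $11.80 + 298 @ $17.50 + 230 @ $12.40 + 271 @ $14.10 + 154 @ $13.80 = $14,497.10
Total COGS = $743.40 + $14,497.10 = $15,240.50
Ending inventory: 218 @ $13.80 = $3,008.40
Check: goods available $18,248.90 = COGS $15,240.50 + ending $3,008.40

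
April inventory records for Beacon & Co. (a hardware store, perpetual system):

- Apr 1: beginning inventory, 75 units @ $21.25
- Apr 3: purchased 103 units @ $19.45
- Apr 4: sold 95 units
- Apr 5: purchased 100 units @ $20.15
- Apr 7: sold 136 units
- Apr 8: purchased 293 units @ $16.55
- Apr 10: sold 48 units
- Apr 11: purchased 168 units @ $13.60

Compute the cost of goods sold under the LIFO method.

Apr 4, 95 sold [LIFO — newest first]: 95 @ $19.45 = $1,847.75
Apr 7, 136 sold [LIFO — newest first]: 100 @ $20.15 + 8 @ $19.45 + 28 @ $21.25 = $2,765.60
Apr 10, 48 sold [LIFO — newest first]: 48 @ $16.55 = $794.40
Total COGS = $1,847.75 + $2,765.60 + $794.40 = $5,407.75
Ending inventory: 47 @ $21.25 + 245 @ $16.55 + 168 @ $13.60 = $7,338.30
Check: goods available $12,746.05 = COGS $5,407.75 + ending $7,338.30

COGS = $5,407.75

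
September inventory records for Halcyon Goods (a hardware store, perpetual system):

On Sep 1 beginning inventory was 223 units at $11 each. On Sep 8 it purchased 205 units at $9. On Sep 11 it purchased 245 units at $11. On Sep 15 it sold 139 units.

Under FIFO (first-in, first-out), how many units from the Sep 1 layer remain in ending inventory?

84

Sep 15, 139 sold [FIFO — oldest first]: 139 @ $11 = $1,529
Ending inventory: 84 @ $11 + 205 @ $9 + 245 @ $11 = $5,464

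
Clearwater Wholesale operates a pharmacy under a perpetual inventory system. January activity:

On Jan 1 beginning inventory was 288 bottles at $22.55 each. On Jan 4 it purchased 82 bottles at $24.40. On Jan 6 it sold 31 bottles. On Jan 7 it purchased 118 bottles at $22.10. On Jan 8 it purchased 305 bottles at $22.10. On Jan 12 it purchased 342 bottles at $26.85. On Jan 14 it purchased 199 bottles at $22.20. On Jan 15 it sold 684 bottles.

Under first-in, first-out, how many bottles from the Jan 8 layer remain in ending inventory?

78

Jan 6, 31 sold [FIFO — oldest first]: 31 @ $22.55 = $699.05
Jan 15, 684 sold [FIFO — oldest first]: 257 @ $22.55 + 82 @ $24.40 + 118 @ $22.10 + 227 @ $22.10 = $15,420.65
Total COGS = $699.05 + $15,420.65 = $16,119.70
Ending inventory: 78 @ $22.10 + 342 @ $26.85 + 199 @ $22.20 = $15,324.30
Check: goods available $31,444.00 = COGS $16,119.70 + ending $15,324.30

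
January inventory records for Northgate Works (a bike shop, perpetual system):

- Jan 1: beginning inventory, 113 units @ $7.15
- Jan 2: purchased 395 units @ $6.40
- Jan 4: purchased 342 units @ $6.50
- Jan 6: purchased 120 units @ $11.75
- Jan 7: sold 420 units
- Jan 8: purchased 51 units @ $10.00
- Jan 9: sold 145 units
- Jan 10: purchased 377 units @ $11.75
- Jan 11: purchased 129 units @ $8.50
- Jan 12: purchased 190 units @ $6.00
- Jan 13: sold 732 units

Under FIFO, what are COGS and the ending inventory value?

Jan 7, 420 sold [FIFO — oldest first]: 113 @ $7.15 + 307 @ $6.40 = $2,772.75
Jan 9, 145 sold [FIFO — oldest first]: 88 @ $6.40 + 57 @ $6.50 = $933.70
Jan 13, 732 sold [FIFO — oldest first]: 285 @ $6.50 + 120 @ $11.75 + 51 @ $10.00 + 276 @ $11.75 = $7,015.50
Total COGS = $2,772.75 + $933.70 + $7,015.50 = $10,721.95
Ending inventory: 101 @ $11.75 + 129 @ $8.50 + 190 @ $6.00 = $3,423.25
Check: goods available $14,145.20 = COGS $10,721.95 + ending $3,423.25

COGS = $10,721.95; ending inventory = $3,423.25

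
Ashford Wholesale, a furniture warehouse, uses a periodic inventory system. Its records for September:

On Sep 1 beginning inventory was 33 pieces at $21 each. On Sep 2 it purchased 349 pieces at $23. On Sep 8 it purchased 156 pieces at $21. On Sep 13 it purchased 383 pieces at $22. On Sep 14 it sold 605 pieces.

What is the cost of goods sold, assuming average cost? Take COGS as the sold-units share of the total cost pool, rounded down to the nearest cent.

Sep 14, sell 605: 605/921 × $20,422.00 → $13,415.10
Ending inventory (cost pool remaining) = $7,006.90

COGS = $13,415.10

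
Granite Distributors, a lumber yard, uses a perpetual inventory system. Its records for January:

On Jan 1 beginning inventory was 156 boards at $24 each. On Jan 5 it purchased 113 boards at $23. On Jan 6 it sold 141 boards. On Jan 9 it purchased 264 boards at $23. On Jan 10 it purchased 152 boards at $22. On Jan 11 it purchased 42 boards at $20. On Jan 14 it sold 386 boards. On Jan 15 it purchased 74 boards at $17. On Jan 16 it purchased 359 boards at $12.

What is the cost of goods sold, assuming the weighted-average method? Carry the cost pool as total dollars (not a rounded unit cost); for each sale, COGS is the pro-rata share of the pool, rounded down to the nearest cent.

COGS = $12,068.54

After Jan 1: 156 on hand, pool $3,744.00 (≈ $24.0000 each)
After Jan 5: 269 on hand, pool $6,343.00 (≈ $23.5799 each)
Jan 6, sell 141: 141/269 × $6,343.00 → $3,324.76
After Jan 9: 392 on hand, pool $9,090.24 (≈ $23.1894 each)
After Jan 10: 544 on hand, pool $12,434.24 (≈ $22.8571 each)
After Jan 11: 586 on hand, pool $13,274.24 (≈ $22.6523 each)
Jan 14, sell 386: 386/586 × $13,274.24 → $8,743.78
After Jan 15: 274 on hand, pool $5,788.46 (≈ $21.1258 each)
After Jan 16: 633 on hand, pool $10,096.46 (≈ $15.9502 each)
Total COGS = $3,324.76 + $8,743.78 = $12,068.54
Ending inventory (cost pool remaining) = $10,096.46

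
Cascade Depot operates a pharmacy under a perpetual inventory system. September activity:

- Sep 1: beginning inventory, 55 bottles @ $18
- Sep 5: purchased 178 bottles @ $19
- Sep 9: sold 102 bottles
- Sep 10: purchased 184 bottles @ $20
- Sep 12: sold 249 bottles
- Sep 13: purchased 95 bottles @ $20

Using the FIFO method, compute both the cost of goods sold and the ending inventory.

COGS = $6,732; ending inventory = $3,220

Sep 9, 102 sold [FIFO — oldest first]: 55 @ $18 + 47 @ $19 = $1,883
Sep 12, 249 sold [FIFO — oldest first]: 131 @ $19 + 118 @ $20 = $4,849
Total COGS = $1,883 + $4,849 = $6,732
Ending inventory: 66 @ $20 + 95 @ $20 = $3,220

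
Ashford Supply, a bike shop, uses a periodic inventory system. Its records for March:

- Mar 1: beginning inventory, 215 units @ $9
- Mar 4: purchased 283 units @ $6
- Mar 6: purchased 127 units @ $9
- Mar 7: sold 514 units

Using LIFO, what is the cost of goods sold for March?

Mar 7, 514 sold [LIFO — newest first]: 127 @ $9 + 283 @ $6 + 104 @ $9 = $3,777
Ending inventory: 111 @ $9 = $999
Check: goods available $4,776 = COGS $3,777 + ending $999

COGS = $3,777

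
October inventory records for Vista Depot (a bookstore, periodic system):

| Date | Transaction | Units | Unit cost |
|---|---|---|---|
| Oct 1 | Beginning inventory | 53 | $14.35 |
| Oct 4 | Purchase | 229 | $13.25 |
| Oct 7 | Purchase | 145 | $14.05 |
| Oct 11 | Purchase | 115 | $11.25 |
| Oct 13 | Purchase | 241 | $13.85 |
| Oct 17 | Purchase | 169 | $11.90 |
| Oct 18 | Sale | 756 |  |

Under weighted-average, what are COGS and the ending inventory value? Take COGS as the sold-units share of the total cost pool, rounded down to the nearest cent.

COGS = $9,906.41; ending inventory = $2,568.34

Oct 18, sell 756: 756/952 × $12,474.75 → $9,906.41
Ending inventory (cost pool remaining) = $2,568.34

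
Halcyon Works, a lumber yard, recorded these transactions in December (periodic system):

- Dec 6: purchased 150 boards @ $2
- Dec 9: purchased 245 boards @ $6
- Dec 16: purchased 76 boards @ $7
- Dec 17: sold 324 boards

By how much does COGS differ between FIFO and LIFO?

$664

FIFO COGS: 150 @ $2 + 174 @ $6 = $1,344
LIFO COGS: 76 @ $7 + 245 @ $6 + 3 @ $2 = $2,008
Difference = |$1,344 − $2,008| = $664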